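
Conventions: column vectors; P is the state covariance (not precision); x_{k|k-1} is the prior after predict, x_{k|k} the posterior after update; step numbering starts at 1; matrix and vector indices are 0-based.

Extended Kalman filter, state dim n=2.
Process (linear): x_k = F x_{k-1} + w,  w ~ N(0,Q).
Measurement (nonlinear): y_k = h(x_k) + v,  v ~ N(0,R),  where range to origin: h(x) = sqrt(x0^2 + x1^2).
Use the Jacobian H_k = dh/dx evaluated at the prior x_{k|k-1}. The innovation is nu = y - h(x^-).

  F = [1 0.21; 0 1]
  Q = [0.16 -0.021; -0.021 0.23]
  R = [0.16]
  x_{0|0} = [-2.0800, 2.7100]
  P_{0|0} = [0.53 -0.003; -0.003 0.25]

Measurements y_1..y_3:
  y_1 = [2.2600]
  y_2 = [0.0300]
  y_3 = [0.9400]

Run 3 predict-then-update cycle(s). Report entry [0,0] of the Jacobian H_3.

step 1: x^-=[-1.5109, 2.7100]  P^-=[0.6998 0.0285; 0.0285 0.4800]  H_jac=[-0.4870 0.8734]  S=[0.6679]  K=[-0.4729; 0.6070]  nu=[-0.8427]  x^+=[-1.1123, 2.1985]  P^+=[0.5504 0.2202; 0.2202 0.2340]
step 2: x^-=[-0.6507, 2.1985]  P^-=[0.8132 0.2483; 0.2483 0.4640]  H_jac=[-0.2838 0.9589]  S=[0.5169]  K=[0.0143; 0.7243]  nu=[-2.2628]  x^+=[-0.6829, 0.5596]  P^+=[0.8131 0.2430; 0.2430 0.1928]
step 3: x^-=[-0.5654, 0.5596]  P^-=[1.0836 0.2625; 0.2625 0.4228]  H_jac=[-0.7107 0.7035]  S=[0.6541]  K=[-0.8951; 0.1694]  nu=[0.1445]  x^+=[-0.6947, 0.5841]  P^+=[0.5595 0.3617; 0.3617 0.4040]

H_jac[0,0] = -0.7107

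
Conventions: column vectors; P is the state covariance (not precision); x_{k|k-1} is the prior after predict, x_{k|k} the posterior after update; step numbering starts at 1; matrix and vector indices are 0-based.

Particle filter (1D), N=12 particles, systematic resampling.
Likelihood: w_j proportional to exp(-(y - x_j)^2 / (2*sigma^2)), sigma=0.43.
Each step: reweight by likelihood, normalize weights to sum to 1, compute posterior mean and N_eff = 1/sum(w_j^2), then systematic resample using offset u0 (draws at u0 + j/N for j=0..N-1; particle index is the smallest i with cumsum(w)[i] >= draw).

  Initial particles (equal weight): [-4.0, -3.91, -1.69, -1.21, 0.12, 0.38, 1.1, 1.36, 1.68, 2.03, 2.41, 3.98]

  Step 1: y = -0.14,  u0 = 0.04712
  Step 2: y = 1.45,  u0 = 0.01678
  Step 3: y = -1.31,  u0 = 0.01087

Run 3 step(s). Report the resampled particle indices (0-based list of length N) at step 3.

resampled_idx = [0, 0, 0, 1, 1, 2, 2, 2, 3, 3, 5, 8]

step 1: w=[0.0000, 0.0000, 0.0011, 0.0328, 0.6040, 0.3490, 0.0113, 0.0017, 0.0001, 0.0000, 0.0000, 0.0000]  mean=0.1785  Neff=2.0499  idx=[4, 4, 4, 4, 4, 4, 4, 4, 5, 5, 5, 5]
step 2: w=[0.0338, 0.0338, 0.0338, 0.0338, 0.0338, 0.0338, 0.0338, 0.0338, 0.1825, 0.1825, 0.1825, 0.1825]  mean=0.3098  Neff=7.0266  idx=[0, 2, 5, 7, 8, 8, 9, 9, 10, 10, 11, 11]
step 3: w=[0.2044, 0.2044, 0.2044, 0.2044, 0.0228, 0.0228, 0.0228, 0.0228, 0.0228, 0.0228, 0.0228, 0.0228]  mean=0.1674  Neff=5.8380  idx=[0, 0, 0, 1, 1, 2, 2, 2, 3, 3, 5, 8]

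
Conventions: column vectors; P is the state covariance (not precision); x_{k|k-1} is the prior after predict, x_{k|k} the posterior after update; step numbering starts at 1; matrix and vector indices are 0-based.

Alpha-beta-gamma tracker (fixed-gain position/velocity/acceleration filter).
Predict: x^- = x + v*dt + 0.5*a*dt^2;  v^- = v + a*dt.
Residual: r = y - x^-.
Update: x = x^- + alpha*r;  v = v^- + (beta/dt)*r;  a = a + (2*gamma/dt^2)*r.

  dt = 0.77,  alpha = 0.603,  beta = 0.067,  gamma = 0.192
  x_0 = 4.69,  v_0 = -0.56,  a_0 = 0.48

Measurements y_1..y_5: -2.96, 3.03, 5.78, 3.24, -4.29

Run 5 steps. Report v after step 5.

v_post = 3.0896

step 1: x_pred=4.4011  r=-7.3611  x^+=-0.0376  v^+=-0.8309  a^+=-4.2875
step 2: x_pred=-1.9485  r=4.9785  x^+=1.0535  v^+=-3.6991  a^+=-1.0631
step 3: x_pred=-2.1099  r=7.8899  x^+=2.6477  v^+=-3.8312  a^+=4.0469
step 4: x_pred=0.8974  r=2.3426  x^+=2.3100  v^+=-0.5112  a^+=5.5641
step 5: x_pred=3.5658  r=-7.8558  x^+=-1.1712  v^+=3.0896  a^+=0.4762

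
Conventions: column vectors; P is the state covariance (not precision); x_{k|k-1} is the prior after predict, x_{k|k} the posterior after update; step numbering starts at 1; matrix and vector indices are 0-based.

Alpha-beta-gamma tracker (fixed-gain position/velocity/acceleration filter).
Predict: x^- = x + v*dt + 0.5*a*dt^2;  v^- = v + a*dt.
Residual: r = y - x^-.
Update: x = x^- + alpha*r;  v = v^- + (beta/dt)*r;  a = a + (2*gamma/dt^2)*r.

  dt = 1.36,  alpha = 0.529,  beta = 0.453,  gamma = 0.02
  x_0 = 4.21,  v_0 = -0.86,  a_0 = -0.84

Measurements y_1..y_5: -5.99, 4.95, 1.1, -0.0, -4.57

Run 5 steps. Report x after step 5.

x_post = -3.4918

step 1: x_pred=2.2636  r=-8.2536  x^+=-2.1026  v^+=-4.7516  a^+=-1.0185
step 2: x_pred=-9.5066  r=14.4566  x^+=-1.8591  v^+=-1.3214  a^+=-0.7059
step 3: x_pred=-4.3089  r=5.4089  x^+=-1.4476  v^+=-0.4797  a^+=-0.5889
step 4: x_pred=-2.6446  r=2.6446  x^+=-1.2456  v^+=-0.3997  a^+=-0.5317
step 5: x_pred=-2.2809  r=-2.2891  x^+=-3.4918  v^+=-1.8853  a^+=-0.5812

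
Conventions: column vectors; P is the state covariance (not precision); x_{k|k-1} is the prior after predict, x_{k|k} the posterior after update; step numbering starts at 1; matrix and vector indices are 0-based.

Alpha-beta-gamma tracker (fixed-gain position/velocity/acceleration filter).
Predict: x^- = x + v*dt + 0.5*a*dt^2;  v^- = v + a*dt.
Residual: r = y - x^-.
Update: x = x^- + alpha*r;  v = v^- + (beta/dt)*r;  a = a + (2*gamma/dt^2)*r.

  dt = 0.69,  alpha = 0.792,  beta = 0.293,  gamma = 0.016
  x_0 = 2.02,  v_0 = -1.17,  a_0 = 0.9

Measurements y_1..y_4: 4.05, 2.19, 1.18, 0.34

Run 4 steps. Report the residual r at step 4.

step 1: x_pred=1.4269  r=2.6231  x^+=3.5044  v^+=0.5648  a^+=1.0763
step 2: x_pred=4.1504  r=-1.9604  x^+=2.5978  v^+=0.4751  a^+=0.9445
step 3: x_pred=3.1504  r=-1.9704  x^+=1.5898  v^+=0.2901  a^+=0.8121
step 4: x_pred=1.9833  r=-1.6433  x^+=0.6818  v^+=0.1526  a^+=0.7017

resid = -1.6433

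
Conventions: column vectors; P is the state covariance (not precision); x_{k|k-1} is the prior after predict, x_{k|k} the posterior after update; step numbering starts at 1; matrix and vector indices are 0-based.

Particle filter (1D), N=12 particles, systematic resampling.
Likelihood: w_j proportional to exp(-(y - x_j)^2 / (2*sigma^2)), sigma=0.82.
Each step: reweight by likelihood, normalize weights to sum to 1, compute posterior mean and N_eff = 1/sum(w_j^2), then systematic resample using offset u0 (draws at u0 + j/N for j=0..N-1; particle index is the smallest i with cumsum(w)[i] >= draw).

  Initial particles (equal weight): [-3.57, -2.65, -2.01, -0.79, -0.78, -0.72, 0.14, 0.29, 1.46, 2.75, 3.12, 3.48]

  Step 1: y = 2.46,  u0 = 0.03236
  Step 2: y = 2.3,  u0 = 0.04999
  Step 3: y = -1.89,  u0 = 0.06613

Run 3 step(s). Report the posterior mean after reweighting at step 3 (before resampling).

post_mean = 1.4619

step 1: w=[0.0000, 0.0000, 0.0000, 0.0001, 0.0002, 0.0002, 0.0069, 0.0114, 0.1795, 0.3546, 0.2730, 0.1741]  mean=2.6989  Neff=3.8025  idx=[8, 8, 9, 9, 9, 9, 9, 10, 10, 10, 11, 11]
step 2: w=[0.0738, 0.0738, 0.1073, 0.1073, 0.1073, 0.1073, 0.1073, 0.0757, 0.0757, 0.0757, 0.0443, 0.0443]  mean=2.7082  Neff=11.1587  idx=[0, 1, 2, 3, 4, 4, 5, 6, 7, 8, 9, 11]
step 3: w=[0.4993, 0.4993, 0.0002, 0.0002, 0.0002, 0.0002, 0.0002, 0.0002, 0.0000, 0.0000, 0.0000, 0.0000]  mean=1.4619  Neff=2.0058  idx=[0, 0, 0, 0, 0, 0, 1, 1, 1, 1, 1, 1]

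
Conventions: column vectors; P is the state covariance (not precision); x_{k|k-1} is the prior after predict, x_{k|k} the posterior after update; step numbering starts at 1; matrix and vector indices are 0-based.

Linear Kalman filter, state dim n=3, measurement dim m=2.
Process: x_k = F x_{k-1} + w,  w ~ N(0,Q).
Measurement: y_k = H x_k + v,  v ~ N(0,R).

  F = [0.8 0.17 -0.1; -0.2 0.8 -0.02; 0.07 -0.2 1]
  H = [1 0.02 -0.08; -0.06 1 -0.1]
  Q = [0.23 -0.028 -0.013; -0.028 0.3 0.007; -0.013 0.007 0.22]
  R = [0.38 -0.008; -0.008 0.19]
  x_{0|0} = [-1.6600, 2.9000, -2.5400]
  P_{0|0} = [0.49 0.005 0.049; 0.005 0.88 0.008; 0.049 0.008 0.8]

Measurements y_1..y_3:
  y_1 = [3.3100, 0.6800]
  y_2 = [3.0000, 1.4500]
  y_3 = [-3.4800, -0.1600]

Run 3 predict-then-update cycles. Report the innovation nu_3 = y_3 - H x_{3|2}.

step 1: x^-=[-0.5810, 2.7028, -3.2362]  P^-=[0.5703 0.0174 -0.0558; 0.0174 0.8817 -0.1596; -0.0558 -0.1596 1.0611]  S=[0.9676 0.0197; 0.0197 1.1135]  K=[0.5948 -0.0206; 0.0330 0.8046; -0.1440 -0.2331]  nu=[3.5780, -2.3813]  x^+=[1.5962, 0.9050, -3.1964]  P^+=[0.2280 0.0074 0.0244; 0.0074 0.1587 0.0563; 0.0244 0.0563 0.9792]
step 2: x^-=[1.7505, 0.4687, -3.2657]  P^-=[0.3865 -0.0410 -0.0746; -0.0410 0.4071 -0.0001; -0.0746 -0.0001 1.1874]  S=[0.7846 -0.0474; -0.0474 0.6144]  K=[0.4959 -0.0541; -0.0016 0.6665; -0.2285 -0.2038]  nu=[0.9789, 0.7598]  x^+=[2.1948, 0.9735, -3.6442]  P^+=[0.1892 -0.0026 0.0033; -0.0026 0.1341 0.0758; 0.0033 0.0758 1.1253]
step 3: x^-=[2.2858, 0.4127, -3.6853]  P^-=[0.3624 -0.0457 -0.1021; -0.0457 0.3922 0.0205; -0.1021 0.0205 1.3218]  S=[0.7655 -0.0489; -0.0489 0.5969]  K=[0.4793 -0.0566; -0.0095 0.6575; -0.2838 -0.2001]  nu=[-6.0689, -0.8041]  x^+=[-0.5776, -0.0581, -1.8022]  P^+=[0.1820 -0.0045 -0.0086; -0.0045 0.1335 0.0879; -0.0086 0.0879 1.2418]

innov = [-6.0689, -0.8041]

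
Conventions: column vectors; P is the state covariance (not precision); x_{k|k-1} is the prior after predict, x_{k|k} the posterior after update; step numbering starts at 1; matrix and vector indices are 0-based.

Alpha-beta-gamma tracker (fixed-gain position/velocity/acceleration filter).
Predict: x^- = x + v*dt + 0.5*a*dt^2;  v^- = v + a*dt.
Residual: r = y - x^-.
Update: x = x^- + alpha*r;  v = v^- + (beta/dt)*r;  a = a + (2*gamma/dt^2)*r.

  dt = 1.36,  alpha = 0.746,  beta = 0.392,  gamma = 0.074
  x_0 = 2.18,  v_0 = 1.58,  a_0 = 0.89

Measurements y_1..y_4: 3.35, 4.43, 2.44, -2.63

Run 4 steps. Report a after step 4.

a_post = -0.6890

step 1: x_pred=5.1519  r=-1.8019  x^+=3.8077  v^+=2.2710  a^+=0.7458
step 2: x_pred=7.5860  r=-3.1560  x^+=5.2316  v^+=2.3757  a^+=0.4933
step 3: x_pred=8.9187  r=-6.4787  x^+=4.0856  v^+=1.1791  a^+=-0.0251
step 4: x_pred=5.6660  r=-8.2960  x^+=-0.5228  v^+=-1.2462  a^+=-0.6890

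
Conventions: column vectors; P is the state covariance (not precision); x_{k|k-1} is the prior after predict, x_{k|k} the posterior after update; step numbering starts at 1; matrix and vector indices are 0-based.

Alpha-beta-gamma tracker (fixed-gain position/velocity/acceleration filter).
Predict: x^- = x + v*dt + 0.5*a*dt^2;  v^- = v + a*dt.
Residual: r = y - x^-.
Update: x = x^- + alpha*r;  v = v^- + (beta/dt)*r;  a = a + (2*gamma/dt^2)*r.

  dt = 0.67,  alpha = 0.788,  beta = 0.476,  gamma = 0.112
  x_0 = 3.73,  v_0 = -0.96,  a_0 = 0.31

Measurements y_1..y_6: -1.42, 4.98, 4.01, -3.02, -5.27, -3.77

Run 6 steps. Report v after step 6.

v_post = -3.7516

step 1: x_pred=3.1564  r=-4.5764  x^+=-0.4498  v^+=-4.0036  a^+=-1.9736
step 2: x_pred=-3.5752  r=8.5552  x^+=3.1663  v^+=0.7521  a^+=2.2954
step 3: x_pred=4.1854  r=-0.1754  x^+=4.0472  v^+=2.1654  a^+=2.2079
step 4: x_pred=5.9936  r=-9.0136  x^+=-1.1091  v^+=-2.7590  a^+=-2.2899
step 5: x_pred=-3.4716  r=-1.7984  x^+=-4.8887  v^+=-5.5709  a^+=-3.1873
step 6: x_pred=-9.3366  r=5.5666  x^+=-4.9501  v^+=-3.7516  a^+=-0.4095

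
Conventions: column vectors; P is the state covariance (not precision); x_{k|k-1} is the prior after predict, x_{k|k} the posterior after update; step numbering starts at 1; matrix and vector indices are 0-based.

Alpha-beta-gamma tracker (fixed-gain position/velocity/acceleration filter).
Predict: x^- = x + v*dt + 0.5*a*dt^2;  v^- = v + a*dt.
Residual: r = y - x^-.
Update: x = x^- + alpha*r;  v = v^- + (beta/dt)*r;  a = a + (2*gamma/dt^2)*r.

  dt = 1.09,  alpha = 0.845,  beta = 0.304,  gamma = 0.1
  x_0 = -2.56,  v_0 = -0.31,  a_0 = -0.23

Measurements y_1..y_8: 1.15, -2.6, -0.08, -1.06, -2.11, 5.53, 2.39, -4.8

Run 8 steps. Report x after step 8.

step 1: x_pred=-3.0345  r=4.1845  x^+=0.5014  v^+=0.6064  a^+=0.4744
step 2: x_pred=1.4442  r=-4.0442  x^+=-1.9732  v^+=-0.0044  a^+=-0.2064
step 3: x_pred=-2.1006  r=2.0206  x^+=-0.3932  v^+=0.3342  a^+=0.1338
step 4: x_pred=0.0505  r=-1.1105  x^+=-0.8879  v^+=0.1702  a^+=-0.0532
step 5: x_pred=-0.7339  r=-1.3761  x^+=-1.8967  v^+=-0.2715  a^+=-0.2848
step 6: x_pred=-2.3618  r=7.8918  x^+=4.3068  v^+=1.6191  a^+=1.0437
step 7: x_pred=6.6915  r=-4.3015  x^+=3.0567  v^+=1.5570  a^+=0.3196
step 8: x_pred=4.9437  r=-9.7437  x^+=-3.2897  v^+=-0.8122  a^+=-1.3207

x_post = -3.2897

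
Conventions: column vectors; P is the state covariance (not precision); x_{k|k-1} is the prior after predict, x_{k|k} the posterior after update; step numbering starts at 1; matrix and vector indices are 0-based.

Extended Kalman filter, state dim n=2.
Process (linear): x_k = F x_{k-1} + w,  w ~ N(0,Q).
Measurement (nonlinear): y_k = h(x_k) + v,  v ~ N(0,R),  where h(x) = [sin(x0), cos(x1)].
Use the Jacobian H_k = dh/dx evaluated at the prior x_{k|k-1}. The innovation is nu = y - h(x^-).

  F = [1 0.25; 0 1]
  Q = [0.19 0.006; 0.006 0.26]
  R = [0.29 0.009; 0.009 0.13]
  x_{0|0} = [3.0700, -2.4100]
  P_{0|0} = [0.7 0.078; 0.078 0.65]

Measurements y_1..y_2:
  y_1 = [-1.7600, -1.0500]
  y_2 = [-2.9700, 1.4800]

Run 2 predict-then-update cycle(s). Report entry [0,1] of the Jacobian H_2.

step 1: x^-=[2.4675, -2.4100]  P^-=[0.9696 0.2465; 0.2465 0.9100]  H_jac=[-0.7813 0.0000; 0.0000 0.6681]  S=[0.8818 -0.1197; -0.1197 0.5361]  K=[-0.8429 0.1190; -0.0665 1.1191]  nu=[-2.3842, -0.3059]  x^+=[4.4407, -2.5937]  P^+=[0.3115 0.0118; 0.0118 0.2169]
step 2: x^-=[3.7923, -2.5937]  P^-=[0.5210 0.0720; 0.0720 0.4769]  H_jac=[-0.7957 0.0000; 0.0000 0.5209]  S=[0.6198 -0.0209; -0.0209 0.2594]  K=[-0.6657 0.0911; -0.0604 0.9528]  nu=[-2.3643, 2.3336]  x^+=[5.5788, -0.2275]  P^+=[0.2416 0.0112; 0.0112 0.2367]

H_jac[0,1] = 0.0000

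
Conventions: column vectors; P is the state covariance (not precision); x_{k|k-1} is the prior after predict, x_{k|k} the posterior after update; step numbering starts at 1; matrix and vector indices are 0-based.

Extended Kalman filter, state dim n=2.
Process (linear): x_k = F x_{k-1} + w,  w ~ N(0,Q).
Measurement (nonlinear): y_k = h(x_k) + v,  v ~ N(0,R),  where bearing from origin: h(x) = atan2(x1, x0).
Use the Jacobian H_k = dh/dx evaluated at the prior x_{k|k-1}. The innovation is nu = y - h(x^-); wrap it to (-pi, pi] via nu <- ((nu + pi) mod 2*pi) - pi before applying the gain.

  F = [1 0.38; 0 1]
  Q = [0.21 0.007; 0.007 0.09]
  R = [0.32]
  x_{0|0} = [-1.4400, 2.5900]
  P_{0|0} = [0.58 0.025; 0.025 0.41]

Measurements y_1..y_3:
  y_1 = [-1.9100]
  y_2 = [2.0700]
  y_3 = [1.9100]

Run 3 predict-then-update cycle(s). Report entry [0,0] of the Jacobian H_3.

H_jac[0,0] = -0.4290

step 1: x^-=[-0.4558, 2.5900]  P^-=[0.8682 0.1878; 0.1878 0.5000]  H_jac=[-0.3745 -0.0659]  S=[0.4532]  K=[-0.7447; -0.2279]  nu=[2.6282]  x^+=[-2.4131, 1.9910]  P^+=[0.6168 0.1109; 0.1109 0.4765]
step 2: x^-=[-1.6565, 1.9910]  P^-=[0.9799 0.2989; 0.2989 0.5665]  H_jac=[-0.2968 -0.2469]  S=[0.4847]  K=[-0.7524; -0.4717]  nu=[-0.1947]  x^+=[-1.5100, 2.0829]  P^+=[0.7056 0.1269; 0.1269 0.4586]
step 3: x^-=[-0.7185, 2.0829]  P^-=[1.0783 0.3082; 0.3082 0.5486]  H_jac=[-0.4290 -0.1480]  S=[0.5696]  K=[-0.8922; -0.3747]  nu=[0.0070]  x^+=[-0.7248, 2.0803]  P^+=[0.6248 0.1178; 0.1178 0.4687]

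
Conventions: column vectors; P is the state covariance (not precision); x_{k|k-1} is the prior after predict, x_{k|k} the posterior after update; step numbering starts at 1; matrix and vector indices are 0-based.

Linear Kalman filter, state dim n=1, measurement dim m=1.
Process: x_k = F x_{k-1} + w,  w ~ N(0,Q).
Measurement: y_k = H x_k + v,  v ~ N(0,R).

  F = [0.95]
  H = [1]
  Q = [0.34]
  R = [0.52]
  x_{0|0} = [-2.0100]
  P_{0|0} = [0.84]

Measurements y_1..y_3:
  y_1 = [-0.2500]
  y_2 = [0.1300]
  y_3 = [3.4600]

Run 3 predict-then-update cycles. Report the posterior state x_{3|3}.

x_post = [1.7442]

step 1: x^-=[-1.9095]  P^-=[1.0981]  S=[1.6181]  K=[0.6786]  nu=[1.6595]  x^+=[-0.7833]  P^+=[0.3529]
step 2: x^-=[-0.7441]  P^-=[0.6585]  S=[1.1785]  K=[0.5588]  nu=[0.8741]  x^+=[-0.2557]  P^+=[0.2906]
step 3: x^-=[-0.2429]  P^-=[0.6022]  S=[1.1222]  K=[0.5366]  nu=[3.7029]  x^+=[1.7442]  P^+=[0.2790]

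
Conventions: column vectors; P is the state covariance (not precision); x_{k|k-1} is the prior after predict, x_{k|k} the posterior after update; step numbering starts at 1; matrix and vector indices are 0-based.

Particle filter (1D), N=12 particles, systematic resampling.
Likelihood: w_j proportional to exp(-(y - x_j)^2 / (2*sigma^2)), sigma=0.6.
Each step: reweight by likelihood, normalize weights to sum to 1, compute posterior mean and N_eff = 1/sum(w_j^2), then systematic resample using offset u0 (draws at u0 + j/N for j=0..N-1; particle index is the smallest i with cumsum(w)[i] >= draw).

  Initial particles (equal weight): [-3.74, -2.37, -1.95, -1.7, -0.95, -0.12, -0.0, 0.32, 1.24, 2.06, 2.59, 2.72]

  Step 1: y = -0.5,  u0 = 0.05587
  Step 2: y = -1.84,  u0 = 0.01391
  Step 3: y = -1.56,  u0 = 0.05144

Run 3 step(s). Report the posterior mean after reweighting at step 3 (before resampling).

step 1: w=[0.0000, 0.0027, 0.0187, 0.0469, 0.2617, 0.2836, 0.2450, 0.1362, 0.0052, 0.0000, 0.0000, 0.0000]  mean=-0.3551  Neff=4.3466  idx=[3, 4, 4, 4, 5, 5, 5, 6, 6, 6, 7, 7]
step 2: w=[0.4744, 0.1623, 0.1623, 0.1623, 0.0080, 0.0080, 0.0080, 0.0044, 0.0044, 0.0044, 0.0007, 0.0007]  mean=-1.2714  Neff=3.2860  idx=[0, 0, 0, 0, 0, 0, 1, 1, 2, 2, 3, 3]
step 3: w=[0.1033, 0.1033, 0.1033, 0.1033, 0.1033, 0.1033, 0.0633, 0.0633, 0.0633, 0.0633, 0.0633, 0.0633]  mean=-1.4150  Neff=11.3464  idx=[0, 1, 2, 2, 3, 4, 5, 6, 7, 8, 10, 11]

post_mean = -1.4150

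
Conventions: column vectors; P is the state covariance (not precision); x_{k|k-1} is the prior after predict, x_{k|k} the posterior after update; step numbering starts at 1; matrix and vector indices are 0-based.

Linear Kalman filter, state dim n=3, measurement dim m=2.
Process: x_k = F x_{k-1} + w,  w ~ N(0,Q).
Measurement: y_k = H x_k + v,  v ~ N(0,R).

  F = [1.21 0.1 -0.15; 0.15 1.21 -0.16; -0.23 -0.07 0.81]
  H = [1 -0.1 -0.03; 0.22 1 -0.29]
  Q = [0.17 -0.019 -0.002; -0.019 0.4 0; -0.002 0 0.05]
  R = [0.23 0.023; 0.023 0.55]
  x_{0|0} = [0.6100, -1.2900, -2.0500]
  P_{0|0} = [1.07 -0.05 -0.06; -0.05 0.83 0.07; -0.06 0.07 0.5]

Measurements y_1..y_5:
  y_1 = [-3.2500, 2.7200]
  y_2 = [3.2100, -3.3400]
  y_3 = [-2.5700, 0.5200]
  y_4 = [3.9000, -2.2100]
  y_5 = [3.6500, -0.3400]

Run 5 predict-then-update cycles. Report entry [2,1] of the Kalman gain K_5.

K[2,1] = -0.0683

step 1: x^-=[0.9166, -1.1414, -1.7105]  P^-=[1.7637 0.2128 -0.4154; 0.2128 1.6097 -0.0977; -0.4154 -0.0977 0.4515]  S=[1.9920 0.5854; 0.5854 2.4863]  K=[0.8549 0.0888; -0.1844 0.7211; -0.1855 -0.0850]  nu=[-4.3321, 3.1637]  x^+=[-2.5057, 1.9387, -1.1762]  P^+=[0.1994 0.0163 -0.0286; 0.0163 0.4049 0.0558; -0.0286 0.0558 0.3466]
step 2: x^-=[-2.6616, 2.1582, -0.5121]  P^-=[0.4865 0.0938 -0.1282; 0.0938 0.9919 -0.0401; -0.1282 -0.0401 0.2948]  S=[0.7154 0.1632; 0.1632 1.6711]  K=[0.6544 0.0785; -0.1490 0.6274; -0.1687 -0.0755]  nu=[6.0721, -5.0611]  x^+=[0.9147, -1.9217, -1.1540]  P^+=[0.1531 0.0161 -0.0291; 0.0161 0.3487 0.0366; -0.0291 0.0366 0.2607]
step 3: x^-=[1.0877, -2.0035, -1.0106]  P^-=[0.4168 0.0802 -0.1066; 0.0802 0.9138 -0.0416; -0.1066 -0.0416 0.2381]  S=[0.6463 0.1354; 0.1354 1.5769]  K=[0.6217 0.0752; -0.1434 0.6106; -0.1545 -0.0718]  nu=[-3.8883, 1.9911]  x^+=[-1.1801, -0.2302, -0.5528]  P^+=[0.1454 0.0154 -0.0284; 0.0154 0.3363 0.0246; -0.0284 0.0246 0.2115]
step 4: x^-=[-1.3681, -0.3671, -0.1602]  P^-=[0.4043 0.0773 -0.0987; 0.0773 0.8985 -0.0455; -0.0987 -0.0455 0.2064]  S=[0.6337 0.1288; 0.1288 1.5584]  K=[0.6155 0.0742; -0.1412 0.6076; -0.1442 -0.0696]  nu=[5.2265, -1.5884]  x^+=[1.7308, -2.0701, -0.8035]  P^+=[0.1440 0.0153 -0.0275; 0.0153 0.3326 0.0175; -0.0275 0.0175 0.1831]
step 5: x^-=[2.0078, -2.1166, -0.9040]  P^-=[0.4014 0.0769 -0.0946; 0.0769 0.8950 -0.0483; -0.0946 -0.0483 0.1881]  S=[0.6305 0.1267; 0.1267 1.5542]  K=[0.6141 0.0739; -0.1398 0.6072; -0.1376 -0.0683]  nu=[1.4034, 1.0728]  x^+=[2.9488, -1.6614, -1.1705]  P^+=[0.1437 0.0153 -0.0269; 0.0153 0.3313 0.0135; -0.0269 0.0135 0.1665]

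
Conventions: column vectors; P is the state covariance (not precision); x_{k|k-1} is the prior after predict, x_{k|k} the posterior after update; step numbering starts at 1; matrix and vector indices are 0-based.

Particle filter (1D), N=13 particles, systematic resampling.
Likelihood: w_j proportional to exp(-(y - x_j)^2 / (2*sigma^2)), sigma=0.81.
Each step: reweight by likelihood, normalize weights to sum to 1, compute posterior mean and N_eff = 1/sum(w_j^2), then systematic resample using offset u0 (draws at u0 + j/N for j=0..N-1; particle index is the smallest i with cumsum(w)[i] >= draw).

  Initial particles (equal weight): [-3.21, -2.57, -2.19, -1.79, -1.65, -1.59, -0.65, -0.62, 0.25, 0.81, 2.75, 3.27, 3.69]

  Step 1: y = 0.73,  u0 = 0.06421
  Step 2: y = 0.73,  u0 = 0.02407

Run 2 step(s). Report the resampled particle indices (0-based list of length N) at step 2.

step 1: w=[0.0000, 0.0001, 0.0006, 0.0033, 0.0055, 0.0069, 0.0972, 0.1034, 0.3480, 0.4128, 0.0185, 0.0030, 0.0005]  mean=0.3293  Neff=3.2035  idx=[6, 7, 8, 8, 8, 8, 8, 9, 9, 9, 9, 9, 10]
step 2: w=[0.0242, 0.0257, 0.0865, 0.0865, 0.0865, 0.0865, 0.0865, 0.1026, 0.1026, 0.1026, 0.1026, 0.1026, 0.0046]  mean=0.5047  Neff=10.9508  idx=[0, 2, 3, 4, 5, 6, 7, 7, 8, 9, 10, 10, 11]

resampled_idx = [0, 2, 3, 4, 5, 6, 7, 7, 8, 9, 10, 10, 11]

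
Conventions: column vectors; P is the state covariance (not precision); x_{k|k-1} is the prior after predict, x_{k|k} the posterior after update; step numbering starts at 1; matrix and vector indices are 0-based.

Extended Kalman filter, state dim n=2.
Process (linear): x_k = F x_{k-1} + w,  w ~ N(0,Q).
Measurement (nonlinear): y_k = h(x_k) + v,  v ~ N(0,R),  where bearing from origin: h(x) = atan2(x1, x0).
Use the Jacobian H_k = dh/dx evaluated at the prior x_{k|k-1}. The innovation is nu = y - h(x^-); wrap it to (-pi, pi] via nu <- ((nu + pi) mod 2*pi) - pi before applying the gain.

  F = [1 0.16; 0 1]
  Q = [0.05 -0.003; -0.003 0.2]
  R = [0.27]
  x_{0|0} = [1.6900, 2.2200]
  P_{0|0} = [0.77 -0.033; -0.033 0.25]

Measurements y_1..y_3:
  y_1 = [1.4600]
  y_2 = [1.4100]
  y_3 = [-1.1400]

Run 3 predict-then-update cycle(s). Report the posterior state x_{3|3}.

step 1: x^-=[2.0452, 2.2200]  P^-=[0.8158 0.0040; 0.0040 0.4500]  H_jac=[-0.2437 0.2245]  S=[0.3407]  K=[-0.5809; 0.2936]  nu=[0.6336]  x^+=[1.6771, 2.4061]  P^+=[0.7009 0.0621; 0.0621 0.4206]
step 2: x^-=[2.0621, 2.4061]  P^-=[0.7815 0.1264; 0.1264 0.6206]  H_jac=[-0.2396 0.2054]  S=[0.3286]  K=[-0.4909; 0.2957]  nu=[0.5478]  x^+=[1.7932, 2.5680]  P^+=[0.7024 0.1741; 0.1741 0.5919]
step 3: x^-=[2.2041, 2.5680]  P^-=[0.8232 0.2658; 0.2658 0.7919]  H_jac=[-0.2242 0.1924]  S=[0.3178]  K=[-0.4199; 0.2920]  nu=[-2.0015]  x^+=[3.0445, 1.9835]  P^+=[0.7672 0.3048; 0.3048 0.7648]

x_post = [3.0445, 1.9835]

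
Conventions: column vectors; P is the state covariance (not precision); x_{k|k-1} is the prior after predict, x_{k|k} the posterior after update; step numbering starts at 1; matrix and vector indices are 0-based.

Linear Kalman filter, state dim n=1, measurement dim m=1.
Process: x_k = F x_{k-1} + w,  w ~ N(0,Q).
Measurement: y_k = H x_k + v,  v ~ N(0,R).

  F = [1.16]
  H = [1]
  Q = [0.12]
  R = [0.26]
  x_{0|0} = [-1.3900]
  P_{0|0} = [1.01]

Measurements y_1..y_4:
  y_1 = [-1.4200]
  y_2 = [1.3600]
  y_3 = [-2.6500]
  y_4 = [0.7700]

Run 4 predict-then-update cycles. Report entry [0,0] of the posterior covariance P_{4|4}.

step 1: x^-=[-1.6124]  P^-=[1.4791]  S=[1.7391]  K=[0.8505]  nu=[0.1924]  x^+=[-1.4488]  P^+=[0.2211]
step 2: x^-=[-1.6806]  P^-=[0.4176]  S=[0.6776]  K=[0.6163]  nu=[3.0406]  x^+=[0.1932]  P^+=[0.1602]
step 3: x^-=[0.2241]  P^-=[0.3356]  S=[0.5956]  K=[0.5635]  nu=[-2.8741]  x^+=[-1.3953]  P^+=[0.1465]
step 4: x^-=[-1.6186]  P^-=[0.3171]  S=[0.5771]  K=[0.5495]  nu=[2.3886]  x^+=[-0.3061]  P^+=[0.1429]

P_post[0,0] = 0.1429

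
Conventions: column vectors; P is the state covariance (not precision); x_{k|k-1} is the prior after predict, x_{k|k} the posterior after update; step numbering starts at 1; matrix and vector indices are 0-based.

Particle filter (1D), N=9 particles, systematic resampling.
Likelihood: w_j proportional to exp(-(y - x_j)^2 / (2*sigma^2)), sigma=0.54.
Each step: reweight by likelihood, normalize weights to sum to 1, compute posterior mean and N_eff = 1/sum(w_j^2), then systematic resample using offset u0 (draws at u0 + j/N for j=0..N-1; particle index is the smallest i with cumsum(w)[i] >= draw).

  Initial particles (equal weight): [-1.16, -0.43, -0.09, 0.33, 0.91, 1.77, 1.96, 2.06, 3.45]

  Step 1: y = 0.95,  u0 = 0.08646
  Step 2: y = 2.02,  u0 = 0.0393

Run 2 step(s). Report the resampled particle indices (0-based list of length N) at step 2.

resampled_idx = [2, 5, 6, 6, 7, 7, 8, 8, 8]

step 1: w=[0.0002, 0.0165, 0.0675, 0.2229, 0.4298, 0.1361, 0.0750, 0.0521, 0.0000]  mean=0.9464  Neff=3.7580  idx=[3, 3, 4, 4, 4, 4, 5, 5, 7]
step 2: w=[0.0023, 0.0023, 0.0367, 0.0367, 0.0367, 0.0367, 0.2728, 0.2728, 0.3029]  mean=1.7250  Neff=4.0645  idx=[2, 5, 6, 6, 7, 7, 8, 8, 8]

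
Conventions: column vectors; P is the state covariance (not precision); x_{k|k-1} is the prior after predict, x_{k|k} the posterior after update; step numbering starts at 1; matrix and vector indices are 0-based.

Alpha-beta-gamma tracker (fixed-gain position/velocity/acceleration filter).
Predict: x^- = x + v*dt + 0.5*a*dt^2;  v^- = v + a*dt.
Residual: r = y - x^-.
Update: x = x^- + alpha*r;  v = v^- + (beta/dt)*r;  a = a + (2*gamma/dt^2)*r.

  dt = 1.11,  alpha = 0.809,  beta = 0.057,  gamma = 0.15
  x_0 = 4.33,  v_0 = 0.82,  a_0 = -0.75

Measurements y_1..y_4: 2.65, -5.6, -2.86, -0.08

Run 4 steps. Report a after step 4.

step 1: x_pred=4.7782  r=-2.1282  x^+=3.0565  v^+=-0.1218  a^+=-1.2682
step 2: x_pred=2.1400  r=-7.7400  x^+=-4.1217  v^+=-1.9269  a^+=-3.1528
step 3: x_pred=-8.2028  r=5.3428  x^+=-3.8805  v^+=-5.1521  a^+=-1.8519
step 4: x_pred=-10.7402  r=10.6602  x^+=-2.1161  v^+=-6.6603  a^+=0.7437

a_post = 0.7437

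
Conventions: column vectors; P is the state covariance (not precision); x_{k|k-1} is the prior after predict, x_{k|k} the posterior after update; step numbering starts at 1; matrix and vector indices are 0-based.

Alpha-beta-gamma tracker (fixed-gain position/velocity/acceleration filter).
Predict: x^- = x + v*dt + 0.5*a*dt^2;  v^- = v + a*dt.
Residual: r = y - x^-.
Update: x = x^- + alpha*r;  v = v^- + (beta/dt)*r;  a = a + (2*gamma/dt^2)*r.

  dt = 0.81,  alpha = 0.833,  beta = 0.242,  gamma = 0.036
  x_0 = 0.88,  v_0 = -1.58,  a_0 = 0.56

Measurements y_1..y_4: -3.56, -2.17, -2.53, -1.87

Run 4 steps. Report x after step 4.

x_post = -2.0527

step 1: x_pred=-0.2161  r=-3.3439  x^+=-3.0016  v^+=-2.1254  a^+=0.1930
step 2: x_pred=-4.6598  r=2.4898  x^+=-2.5858  v^+=-1.2252  a^+=0.4663
step 3: x_pred=-3.4253  r=0.8953  x^+=-2.6795  v^+=-0.5800  a^+=0.5645
step 4: x_pred=-2.9642  r=1.0942  x^+=-2.0527  v^+=0.2041  a^+=0.6846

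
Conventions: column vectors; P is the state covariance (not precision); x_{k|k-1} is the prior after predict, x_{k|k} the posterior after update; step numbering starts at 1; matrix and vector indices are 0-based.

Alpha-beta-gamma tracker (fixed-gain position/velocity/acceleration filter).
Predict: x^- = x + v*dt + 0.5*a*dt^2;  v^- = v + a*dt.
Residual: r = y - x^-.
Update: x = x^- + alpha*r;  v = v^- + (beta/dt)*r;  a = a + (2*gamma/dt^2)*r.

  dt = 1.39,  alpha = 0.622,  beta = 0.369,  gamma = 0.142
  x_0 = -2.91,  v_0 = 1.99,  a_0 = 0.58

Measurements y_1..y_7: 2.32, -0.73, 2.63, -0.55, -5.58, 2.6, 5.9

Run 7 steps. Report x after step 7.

x_post = 0.8858

step 1: x_pred=0.4164  r=1.9036  x^+=1.6004  v^+=3.3015  a^+=0.8598
step 2: x_pred=7.0202  r=-7.7502  x^+=2.1996  v^+=2.4392  a^+=-0.2794
step 3: x_pred=5.3202  r=-2.6902  x^+=3.6469  v^+=1.3367  a^+=-0.6748
step 4: x_pred=4.8530  r=-5.4030  x^+=1.4923  v^+=-1.0356  a^+=-1.4690
step 5: x_pred=-1.3663  r=-4.2137  x^+=-3.9872  v^+=-4.1962  a^+=-2.0884
step 6: x_pred=-11.8374  r=14.4374  x^+=-2.8573  v^+=-3.2664  a^+=0.0338
step 7: x_pred=-7.3650  r=13.2650  x^+=0.8858  v^+=0.3020  a^+=1.9836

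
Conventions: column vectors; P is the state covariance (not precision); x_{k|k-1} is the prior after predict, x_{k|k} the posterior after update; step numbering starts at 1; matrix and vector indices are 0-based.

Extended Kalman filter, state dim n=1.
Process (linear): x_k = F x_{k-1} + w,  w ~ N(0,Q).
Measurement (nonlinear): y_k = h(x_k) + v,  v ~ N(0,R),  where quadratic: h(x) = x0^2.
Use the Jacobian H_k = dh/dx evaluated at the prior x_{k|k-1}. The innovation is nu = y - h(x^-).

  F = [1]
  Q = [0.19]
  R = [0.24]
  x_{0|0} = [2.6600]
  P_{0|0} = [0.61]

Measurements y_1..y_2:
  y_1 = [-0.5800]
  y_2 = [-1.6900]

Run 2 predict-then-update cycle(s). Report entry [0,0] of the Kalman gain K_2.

K[0,0] = 0.3377

step 1: x^-=[2.6600]  P^-=[0.8000]  H_jac=[5.3200]  S=[22.8819]  K=[0.1860]  nu=[-7.6556]  x^+=[1.2361]  P^+=[0.0084]
step 2: x^-=[1.2361]  P^-=[0.1984]  H_jac=[2.4721]  S=[1.4525]  K=[0.3377]  nu=[-3.2179]  x^+=[0.1495]  P^+=[0.0328]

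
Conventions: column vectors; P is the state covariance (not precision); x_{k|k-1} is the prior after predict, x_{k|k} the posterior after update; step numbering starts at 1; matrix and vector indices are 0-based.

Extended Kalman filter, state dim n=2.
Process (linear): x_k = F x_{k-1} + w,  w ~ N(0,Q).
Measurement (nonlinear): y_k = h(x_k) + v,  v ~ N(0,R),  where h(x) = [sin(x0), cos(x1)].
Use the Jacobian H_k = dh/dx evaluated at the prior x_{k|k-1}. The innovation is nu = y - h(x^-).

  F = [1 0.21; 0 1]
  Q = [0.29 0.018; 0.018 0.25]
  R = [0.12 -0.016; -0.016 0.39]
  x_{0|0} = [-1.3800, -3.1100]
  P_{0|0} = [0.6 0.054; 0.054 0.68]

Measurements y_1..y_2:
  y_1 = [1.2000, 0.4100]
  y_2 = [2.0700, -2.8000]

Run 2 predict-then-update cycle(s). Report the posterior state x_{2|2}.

step 1: x^-=[-2.0331, -3.1100]  P^-=[0.9427 0.2148; 0.2148 0.9300]  H_jac=[-0.4460 0.0000; 0.0000 0.0316]  S=[0.3075 -0.0190; -0.0190 0.3909]  K=[-1.3702 -0.0493; -0.3078 0.0602]  nu=[2.0950, 1.4095]  x^+=[-4.9733, -3.6701]  P^+=[0.3669 0.0850; 0.0850 0.8987]
step 2: x^-=[-5.7440, -3.6701]  P^-=[0.7322 0.2917; 0.2917 1.1487]  H_jac=[0.8582 0.0000; 0.0000 -0.5042]  S=[0.6592 -0.1422; -0.1422 0.6821]  K=[0.9494 -0.0177; 0.2058 -0.8063]  nu=[1.5566, -1.9364]  x^+=[-4.2320, -1.7884]  P^+=[0.1331 0.0438; 0.0438 0.6302]

x_post = [-4.2320, -1.7884]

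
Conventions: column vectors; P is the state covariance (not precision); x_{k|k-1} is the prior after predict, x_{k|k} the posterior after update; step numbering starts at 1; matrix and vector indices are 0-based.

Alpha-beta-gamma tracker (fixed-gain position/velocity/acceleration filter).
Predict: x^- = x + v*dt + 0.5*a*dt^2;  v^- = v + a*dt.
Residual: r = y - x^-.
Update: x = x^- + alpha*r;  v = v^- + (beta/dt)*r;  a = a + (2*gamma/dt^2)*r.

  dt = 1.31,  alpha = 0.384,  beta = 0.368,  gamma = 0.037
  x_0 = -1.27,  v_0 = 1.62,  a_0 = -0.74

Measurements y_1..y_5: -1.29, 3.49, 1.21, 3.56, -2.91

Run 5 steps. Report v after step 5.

v_post = -1.7701

step 1: x_pred=0.2172  r=-1.5072  x^+=-0.3615  v^+=0.2272  a^+=-0.8050
step 2: x_pred=-0.7546  r=4.2446  x^+=0.8753  v^+=0.3650  a^+=-0.6220
step 3: x_pred=0.8198  r=0.3902  x^+=0.9697  v^+=-0.3401  a^+=-0.6051
step 4: x_pred=0.0049  r=3.5551  x^+=1.3700  v^+=-0.1342  a^+=-0.4518
step 5: x_pred=0.8066  r=-3.7166  x^+=-0.6206  v^+=-1.7701  a^+=-0.6121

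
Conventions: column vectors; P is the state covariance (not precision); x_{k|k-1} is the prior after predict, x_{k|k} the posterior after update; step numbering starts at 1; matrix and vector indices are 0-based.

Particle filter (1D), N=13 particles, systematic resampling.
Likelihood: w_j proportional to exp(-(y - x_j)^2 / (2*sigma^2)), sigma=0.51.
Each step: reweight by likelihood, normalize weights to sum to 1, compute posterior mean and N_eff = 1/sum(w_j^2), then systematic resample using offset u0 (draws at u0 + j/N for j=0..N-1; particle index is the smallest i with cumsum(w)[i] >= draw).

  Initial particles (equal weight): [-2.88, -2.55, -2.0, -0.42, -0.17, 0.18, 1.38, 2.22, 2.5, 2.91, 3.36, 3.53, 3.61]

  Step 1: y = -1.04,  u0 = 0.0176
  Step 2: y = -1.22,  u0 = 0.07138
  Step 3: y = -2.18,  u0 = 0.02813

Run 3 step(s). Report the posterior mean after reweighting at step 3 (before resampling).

step 1: w=[0.0016, 0.0131, 0.1786, 0.5016, 0.2451, 0.0601, 0.0000, 0.0000, 0.0000, 0.0000, 0.0000, 0.0000, 0.0000]  mean=-0.6366  Neff=2.8793  idx=[2, 2, 2, 3, 3, 3, 3, 3, 3, 4, 4, 4, 5]
step 2: w=[0.1012, 0.1012, 0.1012, 0.0952, 0.0952, 0.0952, 0.0952, 0.0952, 0.0952, 0.0391, 0.0391, 0.0391, 0.0075]  mean=-0.8658  Neff=11.1358  idx=[0, 1, 2, 2, 3, 4, 5, 6, 7, 7, 8, 10, 12]
step 3: w=[0.2488, 0.2488, 0.2488, 0.2488, 0.0007, 0.0007, 0.0007, 0.0007, 0.0007, 0.0007, 0.0007, 0.0001, 0.0000]  mean=-1.9922  Neff=4.0396  idx=[0, 0, 0, 1, 1, 1, 1, 2, 2, 2, 3, 3, 3]

post_mean = -1.9922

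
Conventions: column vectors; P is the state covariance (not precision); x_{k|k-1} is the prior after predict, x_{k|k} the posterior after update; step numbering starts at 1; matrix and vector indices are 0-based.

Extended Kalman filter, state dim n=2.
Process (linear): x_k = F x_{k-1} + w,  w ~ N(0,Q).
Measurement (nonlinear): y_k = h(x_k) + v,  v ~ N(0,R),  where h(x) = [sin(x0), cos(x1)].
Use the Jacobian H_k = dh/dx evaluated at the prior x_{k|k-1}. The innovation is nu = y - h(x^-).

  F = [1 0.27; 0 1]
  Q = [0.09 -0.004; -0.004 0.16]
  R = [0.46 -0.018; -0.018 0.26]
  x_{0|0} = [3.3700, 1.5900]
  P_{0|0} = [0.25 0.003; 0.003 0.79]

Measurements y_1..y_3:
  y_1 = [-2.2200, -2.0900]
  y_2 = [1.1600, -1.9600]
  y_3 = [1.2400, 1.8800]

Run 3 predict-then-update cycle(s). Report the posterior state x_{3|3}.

step 1: x^-=[3.7993, 1.5900]  P^-=[0.3992 0.2123; 0.2123 0.9500]  H_jac=[-0.7914 0.0000; 0.0000 -0.9998]  S=[0.7100 0.1500; 0.1500 1.2096]  K=[-0.4189 -0.1235; -0.0727 -0.7762]  nu=[-1.6087, -2.0708]  x^+=[4.7289, 3.3142]  P^+=[0.2407 0.0246; 0.0246 0.2005]
step 2: x^-=[5.6238, 3.3142]  P^-=[0.3586 0.0747; 0.0747 0.3605]  H_jac=[0.7904 0.0000; 0.0000 0.1718]  S=[0.6840 -0.0079; -0.0079 0.2706]  K=[0.4150 0.0595; 0.0890 0.2314]  nu=[1.7726, -0.9749]  x^+=[6.3015, 3.2464]  P^+=[0.2402 0.0465; 0.0465 0.3409]
step 3: x^-=[7.1780, 3.2464]  P^-=[0.3802 0.1346; 0.1346 0.5009]  H_jac=[0.6257 0.0000; 0.0000 0.1046]  S=[0.6088 -0.0092; -0.0092 0.2655]  K=[0.3917 0.0666; 0.1414 0.2023]  nu=[0.4599, 2.8745]  x^+=[7.5496, 3.8929]  P^+=[0.2861 0.0981; 0.0981 0.4784]

x_post = [7.5496, 3.8929]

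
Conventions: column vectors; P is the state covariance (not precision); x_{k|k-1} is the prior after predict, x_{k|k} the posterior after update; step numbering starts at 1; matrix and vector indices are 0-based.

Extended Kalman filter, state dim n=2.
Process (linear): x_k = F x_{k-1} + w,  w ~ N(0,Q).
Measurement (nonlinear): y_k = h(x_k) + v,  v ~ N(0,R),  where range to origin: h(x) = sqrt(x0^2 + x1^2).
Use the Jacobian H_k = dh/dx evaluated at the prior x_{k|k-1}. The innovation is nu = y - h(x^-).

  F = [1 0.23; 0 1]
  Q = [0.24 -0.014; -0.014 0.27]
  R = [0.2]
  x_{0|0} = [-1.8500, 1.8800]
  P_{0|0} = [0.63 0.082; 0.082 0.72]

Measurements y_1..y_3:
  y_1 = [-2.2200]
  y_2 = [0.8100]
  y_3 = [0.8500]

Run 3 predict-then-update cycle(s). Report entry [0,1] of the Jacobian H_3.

step 1: x^-=[-1.4176, 1.8800]  P^-=[0.9458 0.2336; 0.2336 0.9900]  H_jac=[-0.6021 0.7984]  S=[0.9494]  K=[-0.4033; 0.6845]  nu=[-4.5746]  x^+=[0.4275, -1.2511]  P^+=[0.7914 0.4957; 0.4957 0.5452]
step 2: x^-=[0.1397, -1.2511]  P^-=[1.2882 0.6071; 0.6071 0.8152]  H_jac=[0.1110 -0.9938]  S=[0.8871]  K=[-0.5190; -0.8373]  nu=[-0.4489]  x^+=[0.3727, -0.8752]  P^+=[1.0493 0.2216; 0.2216 0.1933]
step 3: x^-=[0.1714, -0.8752]  P^-=[1.4015 0.2521; 0.2521 0.4633]  H_jac=[0.1921 -0.9814]  S=[0.6028]  K=[0.0363; -0.6738]  nu=[-0.0419]  x^+=[0.1698, -0.8470]  P^+=[1.4007 0.2668; 0.2668 0.1896]

H_jac[0,1] = -0.9814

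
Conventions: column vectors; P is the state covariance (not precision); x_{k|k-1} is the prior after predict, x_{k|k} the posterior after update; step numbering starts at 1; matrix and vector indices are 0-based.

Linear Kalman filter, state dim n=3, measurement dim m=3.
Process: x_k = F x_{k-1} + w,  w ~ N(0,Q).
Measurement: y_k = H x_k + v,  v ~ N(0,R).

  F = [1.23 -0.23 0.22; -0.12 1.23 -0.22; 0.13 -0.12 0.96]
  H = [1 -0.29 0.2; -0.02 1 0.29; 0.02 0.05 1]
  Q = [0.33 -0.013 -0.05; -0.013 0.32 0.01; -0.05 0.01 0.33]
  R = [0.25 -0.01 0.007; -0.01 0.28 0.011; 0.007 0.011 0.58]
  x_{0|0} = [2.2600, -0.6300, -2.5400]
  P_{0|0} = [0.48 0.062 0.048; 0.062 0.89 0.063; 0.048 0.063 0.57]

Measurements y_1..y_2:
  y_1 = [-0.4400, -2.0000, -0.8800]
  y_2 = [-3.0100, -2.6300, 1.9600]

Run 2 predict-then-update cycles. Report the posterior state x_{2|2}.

step 1: x^-=[2.3659, -0.4873, -2.0690]  P^-=[1.1154 -0.2617 0.2032; -0.2617 1.6511 -0.1693; 0.2032 -0.1693 0.8718]  S=[1.7918 -0.6853 0.4195; -0.6853 1.9148 0.1663; 0.4195 0.1663 1.4470]  K=[0.7745 0.1681 -0.0971; -0.0878 0.8195 -0.1323; 0.1207 0.0360 0.5603]  nu=[-2.5334, -0.8654, 1.1660]  x^+=[0.1450, -1.1283, -1.7526]  P^+=[0.2197 0.0590 -0.0564; 0.0590 0.2539 -0.0822; -0.0564 -0.0822 0.3314]
step 2: x^-=[0.0522, -1.0196, -1.5283]  P^-=[0.6362 -0.0521 0.0038; -0.0521 0.7474 -0.1817; 0.0038 -0.1817 0.6459]  S=[1.0277 -0.2744 0.1904; -0.2744 0.9786 0.0500; 0.1904 0.0500 1.2098]  K=[0.6891 0.1333 -0.1025; -0.0867 0.6935 -0.1352; 0.0867 0.0037 0.5126]  nu=[-3.0522, -1.1662, 3.5382]  x^+=[-2.5692, -2.0420, 0.0166]  P^+=[0.1968 0.0505 -0.0596; 0.0505 0.2188 -0.0833; -0.0596 -0.0833 0.3033]

x_post = [-2.5692, -2.0420, 0.0166]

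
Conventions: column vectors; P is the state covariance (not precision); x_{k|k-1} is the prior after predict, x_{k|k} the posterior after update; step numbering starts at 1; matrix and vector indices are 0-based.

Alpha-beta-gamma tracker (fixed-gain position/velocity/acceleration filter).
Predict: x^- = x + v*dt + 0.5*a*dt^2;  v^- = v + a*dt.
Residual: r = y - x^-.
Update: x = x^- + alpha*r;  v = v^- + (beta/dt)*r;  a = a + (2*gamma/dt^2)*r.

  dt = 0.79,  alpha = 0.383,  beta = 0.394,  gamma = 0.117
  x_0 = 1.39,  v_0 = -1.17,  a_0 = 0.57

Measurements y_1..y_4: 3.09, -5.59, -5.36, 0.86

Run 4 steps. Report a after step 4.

step 1: x_pred=0.6436  r=2.4464  x^+=1.5806  v^+=0.5004  a^+=1.4873
step 2: x_pred=2.4400  r=-8.0300  x^+=-0.6355  v^+=-2.3295  a^+=-1.5235
step 3: x_pred=-2.9512  r=-2.4088  x^+=-3.8738  v^+=-4.7344  a^+=-2.4267
step 4: x_pred=-8.3712  r=9.2312  x^+=-4.8356  v^+=-2.0475  a^+=1.0345

a_post = 1.0345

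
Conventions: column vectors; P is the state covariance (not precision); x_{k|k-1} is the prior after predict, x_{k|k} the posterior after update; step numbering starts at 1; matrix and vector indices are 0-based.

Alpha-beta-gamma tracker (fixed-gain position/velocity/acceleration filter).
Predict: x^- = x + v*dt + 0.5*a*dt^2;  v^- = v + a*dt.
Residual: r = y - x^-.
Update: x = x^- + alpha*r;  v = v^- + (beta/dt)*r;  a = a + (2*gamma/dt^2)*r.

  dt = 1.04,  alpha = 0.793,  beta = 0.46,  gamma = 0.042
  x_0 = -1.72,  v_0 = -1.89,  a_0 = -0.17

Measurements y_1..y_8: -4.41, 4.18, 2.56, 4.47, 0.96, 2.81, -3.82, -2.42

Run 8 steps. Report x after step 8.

step 1: x_pred=-3.7775  r=-0.6325  x^+=-4.2791  v^+=-2.3465  a^+=-0.2191
step 2: x_pred=-6.8380  r=11.0180  x^+=1.8993  v^+=2.2989  a^+=0.6366
step 3: x_pred=4.6344  r=-2.0744  x^+=2.9894  v^+=2.0434  a^+=0.4755
step 4: x_pred=5.3717  r=-0.9017  x^+=4.6566  v^+=2.1391  a^+=0.4054
step 5: x_pred=7.1006  r=-6.1406  x^+=2.2311  v^+=-0.1553  a^+=-0.0715
step 6: x_pred=2.0310  r=0.7790  x^+=2.6487  v^+=0.1150  a^+=-0.0110
step 7: x_pred=2.7624  r=-6.5824  x^+=-2.4574  v^+=-2.8079  a^+=-0.5222
step 8: x_pred=-5.6600  r=3.2400  x^+=-3.0907  v^+=-1.9178  a^+=-0.2705

x_post = -3.0907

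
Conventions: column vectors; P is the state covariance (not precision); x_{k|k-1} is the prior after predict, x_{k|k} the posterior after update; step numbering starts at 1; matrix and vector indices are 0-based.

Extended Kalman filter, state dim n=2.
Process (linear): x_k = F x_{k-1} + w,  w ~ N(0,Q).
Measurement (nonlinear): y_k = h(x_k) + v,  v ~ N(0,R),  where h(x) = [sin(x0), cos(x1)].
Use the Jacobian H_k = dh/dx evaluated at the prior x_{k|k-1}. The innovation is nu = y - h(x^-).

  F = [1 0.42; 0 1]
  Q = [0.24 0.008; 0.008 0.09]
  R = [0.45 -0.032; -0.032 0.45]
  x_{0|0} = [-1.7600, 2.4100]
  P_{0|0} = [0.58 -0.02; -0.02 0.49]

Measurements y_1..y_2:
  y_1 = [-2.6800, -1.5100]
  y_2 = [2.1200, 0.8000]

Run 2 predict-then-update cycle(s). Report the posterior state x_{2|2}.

x_post = [0.7068, 2.4574]

step 1: x^-=[-0.7478, 2.4100]  P^-=[0.8896 0.1938; 0.1938 0.5800]  H_jac=[0.7332 0.0000; 0.0000 -0.6681]  S=[0.9282 -0.1269; -0.1269 0.7089]  K=[0.6947 -0.0582; 0.0803 -0.5322]  nu=[-2.0000, -0.7659]  x^+=[-2.0926, 2.6570]  P^+=[0.4289 0.0725; 0.0725 0.3624]
step 2: x^-=[-0.9767, 2.6570]  P^-=[0.7938 0.2327; 0.2327 0.4524]  H_jac=[0.5598 0.0000; 0.0000 -0.4658]  S=[0.6987 -0.0927; -0.0927 0.5482]  K=[0.6237 -0.0923; 0.1385 -0.3610]  nu=[2.9486, 1.6849]  x^+=[0.7068, 2.4574]  P^+=[0.5066 0.1320; 0.1320 0.3582]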